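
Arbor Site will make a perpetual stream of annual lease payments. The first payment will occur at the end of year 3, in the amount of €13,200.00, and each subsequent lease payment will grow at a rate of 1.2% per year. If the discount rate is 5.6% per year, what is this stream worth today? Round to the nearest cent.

Value at end of year 2: C₁ / (r − g) = €13,200.00 / (0.056 − 0.012) = €300,000.0000
Discount to today: PV = €300,000.0000 / (1 + 0.056)^2 = €300,000.0000 / 1.115136 = €269,025.48

€269025.48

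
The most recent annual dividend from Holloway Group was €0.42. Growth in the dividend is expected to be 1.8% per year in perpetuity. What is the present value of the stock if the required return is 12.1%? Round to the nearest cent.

€4.15

D₁ = D₀ × (1 + g) = €0.42 × 1.018 = €0.4276
Growing perpetuity: P = D₁ / (r − g) = €0.4276 / (0.121 − 0.018) = €4.15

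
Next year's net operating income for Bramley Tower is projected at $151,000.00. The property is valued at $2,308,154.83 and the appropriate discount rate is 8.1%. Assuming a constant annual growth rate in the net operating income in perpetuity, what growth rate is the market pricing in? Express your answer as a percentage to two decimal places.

P = D₁/(r−g) ⇒ g = r − D₁/P = 0.081 − $151,000.00/$2,308,154.83 = 0.015580

1.56%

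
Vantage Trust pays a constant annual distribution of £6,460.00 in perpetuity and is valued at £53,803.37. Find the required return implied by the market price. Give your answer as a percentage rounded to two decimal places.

12.01%

P = C/r ⇒ r = C/P = £6,460.00/£53,803.37 = 0.120067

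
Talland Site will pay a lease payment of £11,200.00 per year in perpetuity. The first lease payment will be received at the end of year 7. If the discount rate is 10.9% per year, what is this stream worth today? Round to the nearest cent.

£55233.46

Value at end of year 6: C / r = £11,200.00 / 0.109 = £102,752.2936
Discount to today: PV = £102,752.2936 / (1 + 0.109)^6 = £102,752.2936 / 1.860327 = £55,233.46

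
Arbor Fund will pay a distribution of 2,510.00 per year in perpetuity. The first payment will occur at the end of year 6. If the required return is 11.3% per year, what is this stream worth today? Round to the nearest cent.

13005.27

Value at end of year 5: C / r = 2,510.00 / 0.113 = 22,212.3894
Discount to today: PV = 22,212.3894 / (1 + 0.113)^5 = 22,212.3894 / 1.707953 = 13,005.27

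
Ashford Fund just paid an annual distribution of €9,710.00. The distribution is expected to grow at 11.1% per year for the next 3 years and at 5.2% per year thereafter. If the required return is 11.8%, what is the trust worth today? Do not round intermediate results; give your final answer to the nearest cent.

D_1 = 10787.81000
D_2 = 11985.25691
D_3 = 13315.62043
Terminal value at year 3: TV = D_3×(1+g_2)/(r−g_2) = 14008.03269/0.066 = 212242.91953
P_0 = D_1/(1+r)^1 + D_2/(1+r)^2 + D_3/(1+r)^3 + TV/(1+r)^3
    = 9649.20394 + 9588.78853 + 9528.75139 + 151882.52214 = 180649.26599

€180649.27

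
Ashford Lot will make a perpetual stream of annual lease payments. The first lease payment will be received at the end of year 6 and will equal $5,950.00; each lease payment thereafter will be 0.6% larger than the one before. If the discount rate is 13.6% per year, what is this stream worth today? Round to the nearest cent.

Value at end of year 5: C₁ / (r − g) = $5,950.00 / (0.136 − 0.006) = $45,769.2308
Discount to today: PV = $45,769.2308 / (1 + 0.136)^5 = $45,769.2308 / 1.891872 = $24,192.57

$24192.57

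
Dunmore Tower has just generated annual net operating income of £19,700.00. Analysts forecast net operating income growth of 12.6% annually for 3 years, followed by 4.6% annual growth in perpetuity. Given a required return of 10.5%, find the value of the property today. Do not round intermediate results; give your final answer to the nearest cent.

£430925.81

D_1 = 22182.20000
D_2 = 24977.15720
D_3 = 28124.27901
Terminal value at year 3: TV = D_3×(1+g_2)/(r−g_2) = 29417.99584/0.059 = 498610.09901
P_0 = D_1/(1+r)^1 + D_2/(1+r)^2 + D_3/(1+r)^3 + TV/(1+r)^3
    = 20074.38914 + 20455.89337 + 20844.64790 + 369550.87638 = 430925.80679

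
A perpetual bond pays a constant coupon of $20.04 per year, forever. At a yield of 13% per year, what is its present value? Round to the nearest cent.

Level perpetuity: PV = C / r = $20.04 / 0.13 = $154.15

$154.15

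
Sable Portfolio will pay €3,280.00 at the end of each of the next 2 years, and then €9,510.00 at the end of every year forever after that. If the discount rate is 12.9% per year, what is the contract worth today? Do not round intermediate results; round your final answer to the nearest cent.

PV of 2-year annuity: €3,280.00 × [1 − (1+0.129)^−2] / 0.129 = 5478.49944
Perpetuity value at year 2: €9,510.00 / 0.129 = 73720.93023
PV of perpetuity: 73720.93023 / (1+0.129)^2 = 57836.62242
Total PV = 5478.49944 + 57836.62242 = 63315.12185

€63315.12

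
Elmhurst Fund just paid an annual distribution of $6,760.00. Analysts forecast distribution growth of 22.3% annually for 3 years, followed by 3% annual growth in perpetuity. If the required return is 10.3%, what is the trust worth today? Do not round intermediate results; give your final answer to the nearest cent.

D_1 = 8267.48000
D_2 = 10111.12804
D_3 = 12365.90959
Terminal value at year 3: TV = D_3×(1+g_2)/(r−g_2) = 12736.88688/0.073 = 174477.90248
P_0 = D_1/(1+r)^1 + D_2/(1+r)^2 + D_3/(1+r)^3 + TV/(1+r)^3
    = 7495.44878 + 8310.91011 + 9215.08891 + 130021.11748 = 155042.56528

$155042.57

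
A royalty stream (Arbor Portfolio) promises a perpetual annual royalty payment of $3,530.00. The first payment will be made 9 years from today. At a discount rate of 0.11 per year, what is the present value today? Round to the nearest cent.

Value at end of year 8: C / r = $3,530.00 / 0.11 = $32,090.9091
Discount to today: PV = $32,090.9091 / (1 + 0.11)^8 = $32,090.9091 / 2.304538 = $13,925.10

$13925.10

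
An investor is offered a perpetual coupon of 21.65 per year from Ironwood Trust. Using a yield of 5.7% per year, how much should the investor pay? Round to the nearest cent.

Level perpetuity: PV = C / r = 21.65 / 0.057 = 379.82

379.82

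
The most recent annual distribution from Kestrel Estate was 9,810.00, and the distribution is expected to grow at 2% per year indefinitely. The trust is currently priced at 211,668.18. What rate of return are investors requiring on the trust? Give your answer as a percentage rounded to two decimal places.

6.73%

D₁ = 9,810.00 × 1.02 = 10,006.2000
P = D₁/(r − g) ⇒ r = D₁/P + g = 10,006.2000/211,668.18 + 0.02 = 0.047273 + 0.02 = 0.067273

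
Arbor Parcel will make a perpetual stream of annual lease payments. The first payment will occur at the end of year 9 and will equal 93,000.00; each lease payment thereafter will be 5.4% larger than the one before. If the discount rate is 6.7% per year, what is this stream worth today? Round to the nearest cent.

4258182.21

Value at end of year 8: C₁ / (r − g) = 93,000.00 / (0.067 − 0.054) = 7,153,846.1538
Discount to today: PV = 7,153,846.1538 / (1 + 0.067)^8 = 7,153,846.1538 / 1.680023 = 4,258,182.21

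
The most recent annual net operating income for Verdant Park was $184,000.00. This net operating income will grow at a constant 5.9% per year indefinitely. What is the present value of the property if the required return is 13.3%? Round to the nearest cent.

$2633189.19

D₁ = D₀ × (1 + g) = $184,000.00 × 1.059 = $194,856.0000
Growing perpetuity: P = D₁ / (r − g) = $194,856.0000 / (0.133 − 0.059) = $2,633,189.19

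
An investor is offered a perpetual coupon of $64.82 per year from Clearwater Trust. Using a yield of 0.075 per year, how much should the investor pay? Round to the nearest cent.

$864.27

Level perpetuity: PV = C / r = $64.82 / 0.075 = $864.27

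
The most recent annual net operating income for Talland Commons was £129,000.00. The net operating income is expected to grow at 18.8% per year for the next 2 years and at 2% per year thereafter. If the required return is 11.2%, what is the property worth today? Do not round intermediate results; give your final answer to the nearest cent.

£1917447.61

D_1 = 153252.00000
D_2 = 182063.37600
Terminal value at year 2: TV = D_2×(1+g_2)/(r−g_2) = 185704.64352/0.092 = 2018528.73391
P_0 = D_1/(1+r)^1 + D_2/(1+r)^2 + TV/(1+r)^2
    = 137816.54676 + 147235.66327 + 1632395.39710 = 1917447.60713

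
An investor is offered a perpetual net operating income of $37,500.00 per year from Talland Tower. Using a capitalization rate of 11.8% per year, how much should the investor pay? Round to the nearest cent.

$317796.61

Level perpetuity: PV = C / r = $37,500.00 / 0.118 = $317,796.61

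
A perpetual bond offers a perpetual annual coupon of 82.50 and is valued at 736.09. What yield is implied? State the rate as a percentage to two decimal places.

P = C/r ⇒ r = C/P = 82.50/736.09 = 0.112079

11.21%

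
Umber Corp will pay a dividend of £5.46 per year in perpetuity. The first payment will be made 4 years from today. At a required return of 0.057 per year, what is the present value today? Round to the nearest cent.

Value at end of year 3: C / r = £5.46 / 0.057 = £95.7895
Discount to today: PV = £95.7895 / (1 + 0.057)^3 = £95.7895 / 1.180932 = £81.11

£81.11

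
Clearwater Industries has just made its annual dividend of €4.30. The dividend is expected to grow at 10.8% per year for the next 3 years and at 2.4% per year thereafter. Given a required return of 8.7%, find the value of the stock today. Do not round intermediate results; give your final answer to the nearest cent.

D_1 = 4.76440
D_2 = 5.27896
D_3 = 5.84908
Terminal value at year 3: TV = D_3×(1+g_2)/(r−g_2) = 5.98946/0.063 = 95.07080
P_0 = D_1/(1+r)^1 + D_2/(1+r)^2 + D_3/(1+r)^3 + TV/(1+r)^3
    = 4.38307 + 4.46775 + 4.55406 + 74.02161 = 87.42649

€87.43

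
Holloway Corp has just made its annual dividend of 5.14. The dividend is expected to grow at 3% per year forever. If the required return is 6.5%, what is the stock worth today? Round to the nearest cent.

151.26

D₁ = D₀ × (1 + g) = 5.14 × 1.03 = 5.2942
Growing perpetuity: P = D₁ / (r − g) = 5.2942 / (0.065 − 0.03) = 151.26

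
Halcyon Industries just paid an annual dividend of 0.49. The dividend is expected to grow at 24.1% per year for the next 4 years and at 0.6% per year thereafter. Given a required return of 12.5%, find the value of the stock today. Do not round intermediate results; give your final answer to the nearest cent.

8.65

D_1 = 0.60809
D_2 = 0.75464
D_3 = 0.93651
D_4 = 1.16221
Terminal value at year 4: TV = D_4×(1+g_2)/(r−g_2) = 1.16918/0.119 = 9.82504
P_0 = D_1/(1+r)^1 + D_2/(1+r)^2 + D_3/(1+r)^3 + D_4/(1+r)^4 + TV/(1+r)^4
    = 0.54052 + 0.59626 + 0.65774 + 0.72556 + 6.13372 = 8.65380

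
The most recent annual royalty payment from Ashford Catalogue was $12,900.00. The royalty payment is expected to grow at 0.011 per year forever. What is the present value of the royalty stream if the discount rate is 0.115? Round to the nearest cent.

D₁ = D₀ × (1 + g) = $12,900.00 × 1.011 = $13,041.9000
Growing perpetuity: P = D₁ / (r − g) = $13,041.9000 / (0.115 − 0.011) = $125,402.88

$125402.88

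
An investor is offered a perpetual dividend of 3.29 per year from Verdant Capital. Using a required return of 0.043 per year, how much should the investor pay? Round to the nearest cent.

Level perpetuity: PV = C / r = 3.29 / 0.043 = 76.51

76.51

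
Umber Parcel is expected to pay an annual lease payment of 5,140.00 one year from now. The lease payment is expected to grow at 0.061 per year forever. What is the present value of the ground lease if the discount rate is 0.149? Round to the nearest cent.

58409.09

Growing perpetuity: P = D₁ / (r − g) = 5,140.0000 / (0.149 − 0.061) = 58,409.09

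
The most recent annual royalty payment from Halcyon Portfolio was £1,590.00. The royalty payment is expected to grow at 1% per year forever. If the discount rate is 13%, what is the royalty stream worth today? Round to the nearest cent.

£13382.50

D₁ = D₀ × (1 + g) = £1,590.00 × 1.01 = £1,605.9000
Growing perpetuity: P = D₁ / (r − g) = £1,605.9000 / (0.13 − 0.01) = £13,382.50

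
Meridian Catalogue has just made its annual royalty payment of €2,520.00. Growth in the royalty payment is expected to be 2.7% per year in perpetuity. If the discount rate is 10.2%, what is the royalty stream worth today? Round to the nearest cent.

€34507.20

D₁ = D₀ × (1 + g) = €2,520.00 × 1.027 = €2,588.0400
Growing perpetuity: P = D₁ / (r − g) = €2,588.0400 / (0.102 − 0.027) = €34,507.20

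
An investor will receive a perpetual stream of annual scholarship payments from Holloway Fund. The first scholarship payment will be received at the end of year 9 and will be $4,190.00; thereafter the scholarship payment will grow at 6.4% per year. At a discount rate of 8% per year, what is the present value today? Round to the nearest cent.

Value at end of year 8: C₁ / (r − g) = $4,190.00 / (0.08 − 0.064) = $261,875.0000
Discount to today: PV = $261,875.0000 / (1 + 0.08)^8 = $261,875.0000 / 1.850930 = $141,482.91

$141482.91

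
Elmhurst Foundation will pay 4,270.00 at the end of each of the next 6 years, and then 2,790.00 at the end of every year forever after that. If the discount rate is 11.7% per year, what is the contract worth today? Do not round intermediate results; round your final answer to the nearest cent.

PV of 6-year annuity: 4,270.00 × [1 − (1+0.117)^−6] / 0.117 = 17705.89114
Perpetuity value at year 6: 2,790.00 / 0.117 = 23846.15385
PV of perpetuity: 23846.15385 / (1+0.117)^6 = 12277.19921
Total PV = 17705.89114 + 12277.19921 = 29983.09035

29983.09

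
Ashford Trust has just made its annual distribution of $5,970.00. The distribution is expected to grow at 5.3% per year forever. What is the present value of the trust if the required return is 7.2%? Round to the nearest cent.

$330863.68

D₁ = D₀ × (1 + g) = $5,970.00 × 1.053 = $6,286.4100
Growing perpetuity: P = D₁ / (r − g) = $6,286.4100 / (0.072 − 0.053) = $330,863.68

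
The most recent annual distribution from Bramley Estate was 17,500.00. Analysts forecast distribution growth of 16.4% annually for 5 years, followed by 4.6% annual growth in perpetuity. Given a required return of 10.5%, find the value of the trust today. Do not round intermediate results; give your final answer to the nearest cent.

504966.75

D_1 = 20370.00000
D_2 = 23710.68000
D_3 = 27599.23152
D_4 = 32125.50549
D_5 = 37394.08839
Terminal value at year 5: TV = D_5×(1+g_2)/(r−g_2) = 39114.21646/0.059 = 662952.82128
P_0 = D_1/(1+r)^1 + D_2/(1+r)^2 + D_3/(1+r)^3 + D_4/(1+r)^4 + D_5/(1+r)^5 + TV/(1+r)^5
    = 18434.38914 + 19418.66874 + 20455.50264 + 21547.69690 + 22698.20741 + 402412.28729 = 504966.75212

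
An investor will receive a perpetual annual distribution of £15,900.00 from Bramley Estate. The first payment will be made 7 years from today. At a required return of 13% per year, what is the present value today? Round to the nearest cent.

£58746.65

Value at end of year 6: C / r = £15,900.00 / 0.13 = £122,307.6923
Discount to today: PV = £122,307.6923 / (1 + 0.13)^6 = £122,307.6923 / 2.081952 = £58,746.65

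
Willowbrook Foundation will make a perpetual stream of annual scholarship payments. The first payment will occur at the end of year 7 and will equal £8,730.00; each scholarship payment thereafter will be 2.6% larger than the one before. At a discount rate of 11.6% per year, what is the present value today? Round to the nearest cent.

Value at end of year 6: C₁ / (r − g) = £8,730.00 / (0.116 − 0.026) = £97,000.0000
Discount to today: PV = £97,000.0000 / (1 + 0.116)^6 = £97,000.0000 / 1.931902 = £50,209.58

£50209.58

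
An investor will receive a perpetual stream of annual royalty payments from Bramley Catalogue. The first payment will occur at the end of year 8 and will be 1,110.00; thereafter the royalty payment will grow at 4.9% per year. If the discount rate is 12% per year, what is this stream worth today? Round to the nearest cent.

Value at end of year 7: C₁ / (r − g) = 1,110.00 / (0.12 − 0.049) = 15,633.8028
Discount to today: PV = 15,633.8028 / (1 + 0.12)^7 = 15,633.8028 / 2.210681 = 7,071.94

7071.94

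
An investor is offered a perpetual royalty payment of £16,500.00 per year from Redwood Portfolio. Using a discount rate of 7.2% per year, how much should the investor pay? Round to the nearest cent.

Level perpetuity: PV = C / r = £16,500.00 / 0.072 = £229,166.67

£229166.67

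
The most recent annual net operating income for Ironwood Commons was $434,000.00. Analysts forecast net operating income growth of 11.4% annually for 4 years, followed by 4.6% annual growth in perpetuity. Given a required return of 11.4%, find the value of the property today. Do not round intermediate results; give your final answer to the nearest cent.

D_1 = 483476.00000
D_2 = 538592.26400
D_3 = 599991.78210
D_4 = 668390.84525
Terminal value at year 4: TV = D_4×(1+g_2)/(r−g_2) = 699136.82414/0.068 = 10281423.88436
P_0 = D_1/(1+r)^1 + D_2/(1+r)^2 + D_3/(1+r)^3 + D_4/(1+r)^4 + TV/(1+r)^4
    = 434000.00000 + 434000.00000 + 434000.00000 + 434000.00000 + 6675941.17647 = 8411941.17647

$8411941.18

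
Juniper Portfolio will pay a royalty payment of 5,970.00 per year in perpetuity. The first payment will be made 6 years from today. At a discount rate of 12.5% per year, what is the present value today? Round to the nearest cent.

Value at end of year 5: C / r = 5,970.00 / 0.125 = 47,760.0000
Discount to today: PV = 47,760.0000 / (1 + 0.125)^5 = 47,760.0000 / 1.802032 = 26,503.41

26503.41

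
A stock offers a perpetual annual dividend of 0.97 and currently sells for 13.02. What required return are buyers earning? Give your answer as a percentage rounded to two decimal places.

7.45%

P = C/r ⇒ r = C/P = 0.97/13.02 = 0.074501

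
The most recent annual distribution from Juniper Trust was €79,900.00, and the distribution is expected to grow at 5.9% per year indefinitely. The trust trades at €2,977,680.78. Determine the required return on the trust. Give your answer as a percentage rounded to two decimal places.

8.74%

D₁ = €79,900.00 × 1.059 = €84,614.1000
P = D₁/(r − g) ⇒ r = D₁/P + g = €84,614.1000/€2,977,680.78 + 0.059 = 0.028416 + 0.059 = 0.087416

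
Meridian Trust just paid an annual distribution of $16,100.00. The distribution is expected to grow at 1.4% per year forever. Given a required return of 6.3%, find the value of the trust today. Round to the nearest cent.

D₁ = D₀ × (1 + g) = $16,100.00 × 1.014 = $16,325.4000
Growing perpetuity: P = D₁ / (r − g) = $16,325.4000 / (0.063 − 0.014) = $333,171.43

$333171.43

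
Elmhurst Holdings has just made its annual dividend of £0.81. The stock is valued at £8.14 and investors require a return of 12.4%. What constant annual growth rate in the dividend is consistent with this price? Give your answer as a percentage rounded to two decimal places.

P = D₀(1+g)/(r−g) ⇒ P(r−g) = D₀(1+g) ⇒ g(P+D₀) = P·r − D₀
g = (P·r − D₀)/(P + D₀) = (£8.14×0.124 − £0.81) / (£8.14 + £0.81) = 0.022275

2.23%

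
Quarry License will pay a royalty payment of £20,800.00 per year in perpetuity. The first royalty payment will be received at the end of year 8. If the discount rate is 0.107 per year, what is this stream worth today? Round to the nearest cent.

£95421.49

Value at end of year 7: C / r = £20,800.00 / 0.107 = £194,392.5234
Discount to today: PV = £194,392.5234 / (1 + 0.107)^7 = £194,392.5234 / 2.037198 = £95,421.49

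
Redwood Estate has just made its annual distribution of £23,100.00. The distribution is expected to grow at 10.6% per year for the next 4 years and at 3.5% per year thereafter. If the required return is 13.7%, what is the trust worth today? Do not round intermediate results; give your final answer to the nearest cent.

D_1 = 25548.60000
D_2 = 28256.75160
D_3 = 31251.96727
D_4 = 34564.67580
Terminal value at year 4: TV = D_4×(1+g_2)/(r−g_2) = 35774.43945/0.102 = 350729.79856
P_0 = D_1/(1+r)^1 + D_2/(1+r)^2 + D_3/(1+r)^3 + D_4/(1+r)^4 + TV/(1+r)^4
    = 22470.18470 + 21857.54114 + 21261.60114 + 20681.90929 + 209860.55016 = 296131.78643

£296131.79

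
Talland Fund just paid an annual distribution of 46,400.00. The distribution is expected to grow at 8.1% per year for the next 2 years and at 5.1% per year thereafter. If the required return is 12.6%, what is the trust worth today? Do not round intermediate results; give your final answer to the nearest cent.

686596.93

D_1 = 50158.40000
D_2 = 54221.23040
Terminal value at year 2: TV = D_2×(1+g_2)/(r−g_2) = 56986.51315/0.075 = 759820.17534
P_0 = D_1/(1+r)^1 + D_2/(1+r)^2 + TV/(1+r)^2
    = 44545.64831 + 42765.40482 + 599285.87286 = 686596.92599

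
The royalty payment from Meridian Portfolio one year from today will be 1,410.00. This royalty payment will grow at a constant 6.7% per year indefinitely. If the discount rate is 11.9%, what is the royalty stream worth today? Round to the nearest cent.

27115.38

Growing perpetuity: P = D₁ / (r − g) = 1,410.0000 / (0.119 − 0.067) = 27,115.38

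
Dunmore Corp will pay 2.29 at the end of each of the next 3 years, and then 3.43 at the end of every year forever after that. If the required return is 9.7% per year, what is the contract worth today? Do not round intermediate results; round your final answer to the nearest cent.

32.51

PV of 3-year annuity: 2.29 × [1 − (1+0.097)^−3] / 0.097 = 5.72510
Perpetuity value at year 3: 3.43 / 0.097 = 35.36082
PV of perpetuity: 35.36082 / (1+0.097)^3 = 26.78567
Total PV = 5.72510 + 26.78567 = 32.51077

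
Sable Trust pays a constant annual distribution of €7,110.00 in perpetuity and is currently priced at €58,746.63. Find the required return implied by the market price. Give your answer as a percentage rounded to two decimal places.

12.10%

P = C/r ⇒ r = C/P = €7,110.00/€58,746.63 = 0.121028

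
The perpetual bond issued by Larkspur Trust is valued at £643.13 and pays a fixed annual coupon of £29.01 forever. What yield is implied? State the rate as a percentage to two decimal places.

P = C/r ⇒ r = C/P = £29.01/£643.13 = 0.045108

4.51%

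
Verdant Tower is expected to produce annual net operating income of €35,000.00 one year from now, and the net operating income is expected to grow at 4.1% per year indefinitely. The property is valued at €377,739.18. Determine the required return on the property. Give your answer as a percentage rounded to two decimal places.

P = D₁/(r − g) ⇒ r = D₁/P + g = €35,000.0000/€377,739.18 + 0.041 = 0.092657 + 0.041 = 0.133657

13.37%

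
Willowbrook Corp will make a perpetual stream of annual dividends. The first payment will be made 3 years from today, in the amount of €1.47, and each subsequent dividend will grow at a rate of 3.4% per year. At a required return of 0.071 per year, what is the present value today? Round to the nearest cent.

€34.64

Value at end of year 2: C₁ / (r − g) = €1.47 / (0.071 − 0.034) = €39.7297
Discount to today: PV = €39.7297 / (1 + 0.071)^2 = €39.7297 / 1.147041 = €34.64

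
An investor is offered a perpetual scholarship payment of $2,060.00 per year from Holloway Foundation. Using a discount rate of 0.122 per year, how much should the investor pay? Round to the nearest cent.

Level perpetuity: PV = C / r = $2,060.00 / 0.122 = $16,885.25

$16885.25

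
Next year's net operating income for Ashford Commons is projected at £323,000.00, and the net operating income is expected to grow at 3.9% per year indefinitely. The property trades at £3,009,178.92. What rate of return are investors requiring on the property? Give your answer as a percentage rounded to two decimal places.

P = D₁/(r − g) ⇒ r = D₁/P + g = £323,000.0000/£3,009,178.92 + 0.039 = 0.107338 + 0.039 = 0.146338

14.63%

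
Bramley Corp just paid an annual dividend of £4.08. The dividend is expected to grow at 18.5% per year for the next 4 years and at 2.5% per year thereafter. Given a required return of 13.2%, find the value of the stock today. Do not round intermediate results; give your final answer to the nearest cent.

£65.26

D_1 = 4.83480
D_2 = 5.72924
D_3 = 6.78915
D_4 = 8.04514
Terminal value at year 4: TV = D_4×(1+g_2)/(r−g_2) = 8.24627/0.107 = 77.06792
P_0 = D_1/(1+r)^1 + D_2/(1+r)^2 + D_3/(1+r)^3 + D_4/(1+r)^4 + TV/(1+r)^4
    = 4.27102 + 4.47099 + 4.68032 + 4.89946 + 46.93404 = 65.25584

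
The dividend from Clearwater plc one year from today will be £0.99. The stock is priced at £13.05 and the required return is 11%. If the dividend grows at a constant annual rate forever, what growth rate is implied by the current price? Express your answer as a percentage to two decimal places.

3.41%

P = D₁/(r−g) ⇒ g = r − D₁/P = 0.11 − £0.99/£13.05 = 0.034138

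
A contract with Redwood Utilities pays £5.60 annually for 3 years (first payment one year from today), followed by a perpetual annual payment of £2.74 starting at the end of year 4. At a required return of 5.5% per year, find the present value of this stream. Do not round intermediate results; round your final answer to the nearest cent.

£57.53

PV of 3-year annuity: £5.60 × [1 − (1+0.055)^−3] / 0.055 = 15.10843
Perpetuity value at year 3: £2.74 / 0.055 = 49.81818
PV of perpetuity: 49.81818 / (1+0.055)^3 = 42.42584
Total PV = 15.10843 + 42.42584 = 57.53427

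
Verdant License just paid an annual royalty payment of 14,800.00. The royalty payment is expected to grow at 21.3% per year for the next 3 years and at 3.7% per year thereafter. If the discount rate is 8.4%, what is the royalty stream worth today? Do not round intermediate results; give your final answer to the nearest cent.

D_1 = 17952.40000
D_2 = 21776.26120
D_3 = 26414.60484
Terminal value at year 3: TV = D_3×(1+g_2)/(r−g_2) = 27391.94521/0.047 = 582807.34499
P_0 = D_1/(1+r)^1 + D_2/(1+r)^2 + D_3/(1+r)^3 + TV/(1+r)^3
    = 16561.25461 + 18532.10502 + 20737.49390 + 457548.53573 = 513379.38927

513379.39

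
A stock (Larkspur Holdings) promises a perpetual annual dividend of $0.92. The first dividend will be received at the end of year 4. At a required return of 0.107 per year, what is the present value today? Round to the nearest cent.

$6.34

Value at end of year 3: C / r = $0.92 / 0.107 = $8.5981
Discount to today: PV = $8.5981 / (1 + 0.107)^3 = $8.5981 / 1.356572 = $6.34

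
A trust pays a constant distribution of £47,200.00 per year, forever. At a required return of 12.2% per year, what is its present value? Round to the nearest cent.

£386885.25

Level perpetuity: PV = C / r = £47,200.00 / 0.122 = £386,885.25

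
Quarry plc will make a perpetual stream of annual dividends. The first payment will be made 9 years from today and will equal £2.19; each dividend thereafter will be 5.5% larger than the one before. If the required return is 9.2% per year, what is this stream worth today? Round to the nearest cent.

£29.27

Value at end of year 8: C₁ / (r − g) = £2.19 / (0.092 − 0.055) = £59.1892
Discount to today: PV = £59.1892 / (1 + 0.092)^8 = £59.1892 / 2.022000 = £29.27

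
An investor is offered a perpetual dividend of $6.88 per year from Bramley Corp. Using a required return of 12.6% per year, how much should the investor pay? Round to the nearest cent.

$54.60

Level perpetuity: PV = C / r = $6.88 / 0.126 = $54.60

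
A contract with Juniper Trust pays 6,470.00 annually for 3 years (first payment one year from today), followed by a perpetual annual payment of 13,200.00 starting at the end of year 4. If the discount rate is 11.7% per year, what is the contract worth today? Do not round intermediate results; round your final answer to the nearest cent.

96572.49

PV of 3-year annuity: 6,470.00 × [1 − (1+0.117)^−3] / 0.117 = 15620.31148
Perpetuity value at year 3: 13,200.00 / 0.117 = 112820.51282
PV of perpetuity: 112820.51282 / (1+0.117)^3 = 80952.18029
Total PV = 15620.31148 + 80952.18029 = 96572.49176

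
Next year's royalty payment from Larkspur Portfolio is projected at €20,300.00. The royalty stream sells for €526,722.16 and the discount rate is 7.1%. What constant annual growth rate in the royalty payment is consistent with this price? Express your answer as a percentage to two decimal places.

P = D₁/(r−g) ⇒ g = r − D₁/P = 0.071 − €20,300.00/€526,722.16 = 0.032460

3.25%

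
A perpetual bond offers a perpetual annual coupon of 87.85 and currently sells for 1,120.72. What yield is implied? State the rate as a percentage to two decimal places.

7.84%

P = C/r ⇒ r = C/P = 87.85/1,120.72 = 0.078387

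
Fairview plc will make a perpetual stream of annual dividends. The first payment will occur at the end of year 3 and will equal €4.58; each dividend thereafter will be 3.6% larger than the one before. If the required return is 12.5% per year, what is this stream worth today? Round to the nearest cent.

€40.66

Value at end of year 2: C₁ / (r − g) = €4.58 / (0.125 − 0.036) = €51.4607
Discount to today: PV = €51.4607 / (1 + 0.125)^2 = €51.4607 / 1.265625 = €40.66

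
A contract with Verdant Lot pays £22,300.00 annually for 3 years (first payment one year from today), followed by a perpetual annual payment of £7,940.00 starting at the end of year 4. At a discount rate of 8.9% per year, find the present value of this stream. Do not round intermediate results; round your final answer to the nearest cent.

£125627.75

PV of 3-year annuity: £22,300.00 × [1 − (1+0.089)^−3] / 0.089 = 56548.62533
Perpetuity value at year 3: £7,940.00 / 0.089 = 89213.48315
PV of perpetuity: 89213.48315 / (1+0.089)^3 = 69079.12955
Total PV = 56548.62533 + 69079.12955 = 125627.75488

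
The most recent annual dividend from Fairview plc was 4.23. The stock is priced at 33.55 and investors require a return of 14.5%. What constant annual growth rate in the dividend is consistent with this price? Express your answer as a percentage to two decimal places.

P = D₀(1+g)/(r−g) ⇒ P(r−g) = D₀(1+g) ⇒ g(P+D₀) = P·r − D₀
g = (P·r − D₀)/(P + D₀) = (33.55×0.145 − 4.23) / (33.55 + 4.23) = 0.016801

1.68%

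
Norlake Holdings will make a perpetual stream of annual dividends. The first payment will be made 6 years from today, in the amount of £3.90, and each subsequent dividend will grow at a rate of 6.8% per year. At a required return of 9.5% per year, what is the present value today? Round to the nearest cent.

£91.76

Value at end of year 5: C₁ / (r − g) = £3.90 / (0.095 − 0.068) = £144.4444
Discount to today: PV = £144.4444 / (1 + 0.095)^5 = £144.4444 / 1.574239 = £91.76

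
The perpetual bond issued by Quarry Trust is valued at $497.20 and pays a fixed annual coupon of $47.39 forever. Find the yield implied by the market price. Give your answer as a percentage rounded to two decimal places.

P = C/r ⇒ r = C/P = $47.39/$497.20 = 0.095314

9.53%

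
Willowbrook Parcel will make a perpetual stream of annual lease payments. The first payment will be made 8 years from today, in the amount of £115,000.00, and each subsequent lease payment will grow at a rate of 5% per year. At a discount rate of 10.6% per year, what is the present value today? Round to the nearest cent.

£1014434.30

Value at end of year 7: C₁ / (r − g) = £115,000.00 / (0.106 − 0.05) = £2,053,571.4286
Discount to today: PV = £2,053,571.4286 / (1 + 0.106)^7 = £2,053,571.4286 / 2.024351 = £1,014,434.30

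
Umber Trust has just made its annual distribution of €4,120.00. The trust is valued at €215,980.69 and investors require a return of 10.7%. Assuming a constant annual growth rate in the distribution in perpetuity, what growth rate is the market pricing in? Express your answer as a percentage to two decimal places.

8.63%

P = D₀(1+g)/(r−g) ⇒ P(r−g) = D₀(1+g) ⇒ g(P+D₀) = P·r − D₀
g = (P·r − D₀)/(P + D₀) = (€215,980.69×0.107 − €4,120.00) / (€215,980.69 + €4,120.00) = 0.086278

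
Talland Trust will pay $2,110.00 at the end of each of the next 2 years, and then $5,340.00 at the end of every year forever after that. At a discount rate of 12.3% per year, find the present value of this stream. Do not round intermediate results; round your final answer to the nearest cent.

$37977.21

PV of 2-year annuity: $2,110.00 × [1 − (1+0.123)^−2] / 0.123 = 3551.99984
Perpetuity value at year 2: $5,340.00 / 0.123 = 43414.63415
PV of perpetuity: 43414.63415 / (1+0.123)^2 = 34425.21276
Total PV = 3551.99984 + 34425.21276 = 37977.21260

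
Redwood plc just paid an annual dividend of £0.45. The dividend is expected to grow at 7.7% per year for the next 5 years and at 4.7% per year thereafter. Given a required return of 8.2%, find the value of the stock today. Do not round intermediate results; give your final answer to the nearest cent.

D_1 = 0.48465
D_2 = 0.52197
D_3 = 0.56216
D_4 = 0.60545
D_5 = 0.65207
Terminal value at year 5: TV = D_5×(1+g_2)/(r−g_2) = 0.68271/0.035 = 19.50607
P_0 = D_1/(1+r)^1 + D_2/(1+r)^2 + D_3/(1+r)^3 + D_4/(1+r)^4 + D_5/(1+r)^5 + TV/(1+r)^5
    = 0.44792 + 0.44585 + 0.44379 + 0.44174 + 0.43970 + 13.15326 = 15.37226

£15.37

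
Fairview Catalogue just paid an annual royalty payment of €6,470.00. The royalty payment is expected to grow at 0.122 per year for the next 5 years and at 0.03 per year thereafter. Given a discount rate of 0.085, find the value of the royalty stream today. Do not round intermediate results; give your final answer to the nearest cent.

D_1 = 7259.34000
D_2 = 8144.97948
D_3 = 9138.66698
D_4 = 10253.58435
D_5 = 11504.52164
Terminal value at year 5: TV = D_5×(1+g_2)/(r−g_2) = 11849.65729/0.055 = 215448.31431
P_0 = D_1/(1+r)^1 + D_2/(1+r)^2 + D_3/(1+r)^3 + D_4/(1+r)^4 + D_5/(1+r)^5 + TV/(1+r)^5
    = 6690.63594 + 6918.79588 + 7154.73638 + 7398.72279 + 7651.02946 + 143282.91539 = 179096.83585

€179096.84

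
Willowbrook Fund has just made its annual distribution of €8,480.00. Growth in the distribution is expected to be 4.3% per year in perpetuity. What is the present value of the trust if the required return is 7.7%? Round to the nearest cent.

€260136.47

D₁ = D₀ × (1 + g) = €8,480.00 × 1.043 = €8,844.6400
Growing perpetuity: P = D₁ / (r − g) = €8,844.6400 / (0.077 − 0.043) = €260,136.47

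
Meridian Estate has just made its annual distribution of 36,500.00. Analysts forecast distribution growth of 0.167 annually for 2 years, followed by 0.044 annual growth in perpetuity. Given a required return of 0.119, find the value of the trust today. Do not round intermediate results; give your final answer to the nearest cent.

D_1 = 42595.50000
D_2 = 49708.94850
Terminal value at year 2: TV = D_2×(1+g_2)/(r−g_2) = 51896.14223/0.075 = 691948.56312
P_0 = D_1/(1+r)^1 + D_2/(1+r)^2 + TV/(1+r)^2
    = 38065.68365 + 39698.52798 + 552603.50955 = 630367.72118

630367.72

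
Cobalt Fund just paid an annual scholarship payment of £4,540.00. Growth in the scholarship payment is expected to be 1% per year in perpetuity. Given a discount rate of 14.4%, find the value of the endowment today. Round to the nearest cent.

£34219.40

D₁ = D₀ × (1 + g) = £4,540.00 × 1.01 = £4,585.4000
Growing perpetuity: P = D₁ / (r − g) = £4,585.4000 / (0.144 − 0.01) = £34,219.40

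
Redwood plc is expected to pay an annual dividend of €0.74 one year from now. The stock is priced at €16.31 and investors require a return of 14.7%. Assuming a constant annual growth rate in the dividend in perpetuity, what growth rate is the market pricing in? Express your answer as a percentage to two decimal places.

P = D₁/(r−g) ⇒ g = r − D₁/P = 0.147 − €0.74/€16.31 = 0.101629

10.16%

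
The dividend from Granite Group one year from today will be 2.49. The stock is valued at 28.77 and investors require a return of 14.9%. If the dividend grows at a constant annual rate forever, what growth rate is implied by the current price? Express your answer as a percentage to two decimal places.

P = D₁/(r−g) ⇒ g = r − D₁/P = 0.149 − 2.49/28.77 = 0.062452

6.25%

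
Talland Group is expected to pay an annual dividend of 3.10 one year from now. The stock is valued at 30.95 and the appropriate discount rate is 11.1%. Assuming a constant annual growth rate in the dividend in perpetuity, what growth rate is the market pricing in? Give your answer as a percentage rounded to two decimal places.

P = D₁/(r−g) ⇒ g = r − D₁/P = 0.111 − 3.10/30.95 = 0.010838

1.08%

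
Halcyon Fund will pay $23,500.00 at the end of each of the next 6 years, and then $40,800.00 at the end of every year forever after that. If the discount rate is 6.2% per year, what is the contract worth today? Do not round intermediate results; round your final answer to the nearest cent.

$573526.75

PV of 6-year annuity: $23,500.00 × [1 − (1+0.062)^−6] / 0.062 = 114834.53385
Perpetuity value at year 6: $40,800.00 / 0.062 = 658064.51613
PV of perpetuity: 658064.51613 / (1+0.062)^6 = 458692.21906
Total PV = 114834.53385 + 458692.21906 = 573526.75291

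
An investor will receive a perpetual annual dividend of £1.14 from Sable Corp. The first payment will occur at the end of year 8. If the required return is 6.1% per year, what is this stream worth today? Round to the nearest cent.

Value at end of year 7: C / r = £1.14 / 0.061 = £18.6885
Discount to today: PV = £18.6885 / (1 + 0.061)^7 = £18.6885 / 1.513588 = £12.35

£12.35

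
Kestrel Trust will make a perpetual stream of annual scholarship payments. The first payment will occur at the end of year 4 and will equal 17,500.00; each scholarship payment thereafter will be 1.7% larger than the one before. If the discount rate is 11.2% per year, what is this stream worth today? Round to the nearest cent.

Value at end of year 3: C₁ / (r − g) = 17,500.00 / (0.112 − 0.017) = 184,210.5263
Discount to today: PV = 184,210.5263 / (1 + 0.112)^3 = 184,210.5263 / 1.375037 = 133,967.69

133967.69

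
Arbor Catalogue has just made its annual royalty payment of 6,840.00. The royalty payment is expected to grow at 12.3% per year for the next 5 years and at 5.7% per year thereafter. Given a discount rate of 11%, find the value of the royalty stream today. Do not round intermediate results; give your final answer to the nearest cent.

180010.83

D_1 = 7681.32000
D_2 = 8626.12236
D_3 = 9687.13541
D_4 = 10878.65307
D_5 = 12216.72739
Terminal value at year 5: TV = D_5×(1+g_2)/(r−g_2) = 12913.08085/0.053 = 243643.03499
P_0 = D_1/(1+r)^1 + D_2/(1+r)^2 + D_3/(1+r)^3 + D_4/(1+r)^4 + D_5/(1+r)^5 + TV/(1+r)^5
    = 6920.10811 + 7001.15442 + 7083.14992 + 7166.10573 + 7250.03310 + 144590.28268 = 180010.83396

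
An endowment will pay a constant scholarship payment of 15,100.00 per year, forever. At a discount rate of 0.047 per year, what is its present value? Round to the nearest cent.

321276.60

Level perpetuity: PV = C / r = 15,100.00 / 0.047 = 321,276.60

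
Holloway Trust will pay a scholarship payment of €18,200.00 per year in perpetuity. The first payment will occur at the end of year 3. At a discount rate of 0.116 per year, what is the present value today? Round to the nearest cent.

€125975.19

Value at end of year 2: C / r = €18,200.00 / 0.116 = €156,896.5517
Discount to today: PV = €156,896.5517 / (1 + 0.116)^2 = €156,896.5517 / 1.245456 = €125,975.19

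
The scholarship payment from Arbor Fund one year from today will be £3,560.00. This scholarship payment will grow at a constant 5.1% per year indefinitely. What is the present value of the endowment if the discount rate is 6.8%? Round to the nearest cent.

Growing perpetuity: P = D₁ / (r − g) = £3,560.0000 / (0.068 − 0.051) = £209,411.76

£209411.76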